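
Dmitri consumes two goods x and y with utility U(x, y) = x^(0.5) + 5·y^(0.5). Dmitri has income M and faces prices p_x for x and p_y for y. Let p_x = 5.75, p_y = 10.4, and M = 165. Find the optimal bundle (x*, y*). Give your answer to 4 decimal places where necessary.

x* = 1.936, y* = 14.795

From the CES first-order condition, (1/5)·(y/x)^(0.5) = p_x/p_y.
Hence y/x = (5·p_x/p_y)^(1/(0.5)), i.e. raised to the 2 power.
With the ratio pinned down, the budget gives x* = M/(p_x + p_y·(y/x)) and y* = (y/x)·x*.
Numerically y/x = 7.642035, so x* = 165/(5.75 + 10.4·7.642035) = 1.936 and y* = 7.642035·1.936 = 14.795.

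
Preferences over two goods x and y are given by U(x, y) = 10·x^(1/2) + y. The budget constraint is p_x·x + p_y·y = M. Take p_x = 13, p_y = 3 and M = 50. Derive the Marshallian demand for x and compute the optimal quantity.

MU_x = 5/√x, MU_y = 1. Tangency: 5/√x = p_x/p_y.
Solve: √x = 5·p_y/p_x, so x*(p_x,p_y) = (5·p_y/p_x)², and y* = (M − p_x·x*)/p_y.
Plugging in: x* = (5·3/13)² = 1.3314.

x* = 1.3314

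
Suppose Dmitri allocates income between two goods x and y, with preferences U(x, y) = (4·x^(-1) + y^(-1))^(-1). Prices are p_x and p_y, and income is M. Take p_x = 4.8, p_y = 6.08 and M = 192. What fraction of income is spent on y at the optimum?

Numerically y/x = 0.444262, so x* = 192/(4.8 + 6.08·0.444262) = 25.5962 and y* = 0.444262·25.5962 = 11.3714.
Expenditure on y: 6.08·11.3714 = 69.1382; share = 0.3601.

share on y = 0.3601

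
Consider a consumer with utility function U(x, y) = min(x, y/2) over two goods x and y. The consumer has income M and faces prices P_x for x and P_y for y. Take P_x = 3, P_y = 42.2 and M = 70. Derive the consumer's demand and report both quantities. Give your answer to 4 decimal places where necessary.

x* = 0.8009, y* = 1.6018

Leontief preferences: the optimum is at the kink where x/1 = y/2, i.e. y = 2·x.
Budget: P_x·x + P_y·2·x = M, so (P_x + 2·P_y)·x = M.
Demand: x*(P_x,P_y,M) = M/(P_x + 2·P_y), y* = 2·M/(P_x + 2·P_y).
Here 3 + 2·42.2 = 87.4, giving x* = 0.8009 and y* = 1.6018.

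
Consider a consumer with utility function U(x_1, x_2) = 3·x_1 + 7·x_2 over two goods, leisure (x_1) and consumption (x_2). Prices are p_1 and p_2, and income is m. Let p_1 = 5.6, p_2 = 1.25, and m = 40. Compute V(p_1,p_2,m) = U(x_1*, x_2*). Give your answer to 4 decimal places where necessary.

V = 224

Linear utility — the consumer picks whichever good has higher MU/price: 3/5.6 = 0.5357 vs 7/1.25 = 5.6.
x_2 gives more utility per dollar, so spend all income on x_2: x_2* = m/p_2, x_1* = 0.
Numerically: x_1* = 0, x_2* = 32.
Utility at the optimum: U(0, 32) = 224.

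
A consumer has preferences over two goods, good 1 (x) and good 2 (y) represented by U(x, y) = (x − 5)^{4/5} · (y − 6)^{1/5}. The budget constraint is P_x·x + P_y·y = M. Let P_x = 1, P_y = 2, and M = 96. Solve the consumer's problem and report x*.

x* = 68.2

MRS = 4·(y−6)/(x−5). Tangency with P_x/P_y gives y−6 = (1/4)·(P_x/P_y)·(x−5).
Substituting into the budget: x* = 5 + 0.8·(M − 5·P_x − 6·P_y)/P_x, and y* = 6 + 0.2·(…)/P_y.
Discretionary income = 96 − 5·1 − 6·2 = 79; x* = 5 + 0.8·79/1 = 68.2.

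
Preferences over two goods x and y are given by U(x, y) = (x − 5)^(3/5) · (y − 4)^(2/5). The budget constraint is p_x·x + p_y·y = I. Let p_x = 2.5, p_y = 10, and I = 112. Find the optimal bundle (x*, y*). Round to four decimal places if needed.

x* = 19.28, y* = 6.38

This is Cobb-Douglas in (x−5, y−4): tangency gives 0.6·p_y·(y−4) = 0.4·p_x·(x−5).
Substituting into the budget: x* = 5 + 0.6·(I − 5·p_x − 4·p_y)/p_x, and y* = 4 + 0.4·(…)/p_y.
Discretionary income = 112 − 5·2.5 − 4·10 = 59.5; x* = 5 + 0.6·59.5/2.5 = 19.28; y* = 4 + 0.4·59.5/10 = 6.38.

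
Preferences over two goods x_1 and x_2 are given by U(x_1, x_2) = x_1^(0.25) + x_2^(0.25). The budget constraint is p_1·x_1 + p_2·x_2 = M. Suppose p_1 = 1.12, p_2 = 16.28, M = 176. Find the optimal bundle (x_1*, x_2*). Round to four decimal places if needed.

x_1* = 111.4684, x_2* = 3.1422

MU_x_1 ∝ x_1^(-0.75), MU_x_2 ∝ x_2^(-0.75), so MRS = (x_2/x_1)^(0.75) = p_1/p_2.
Solve for the ratio: x_2/x_1 = [p_1/p_2]^(4/3).
Substitute x_2 = (x_2/x_1)·x_1 into the budget: x_1* = M/(p_1 + p_2·(x_2/x_1)).
Numerically x_2/x_1 = 0.028189, so x_1* = 176/(1.12 + 16.28·0.028189) = 111.4684 and x_2* = 0.028189·111.4684 = 3.1422.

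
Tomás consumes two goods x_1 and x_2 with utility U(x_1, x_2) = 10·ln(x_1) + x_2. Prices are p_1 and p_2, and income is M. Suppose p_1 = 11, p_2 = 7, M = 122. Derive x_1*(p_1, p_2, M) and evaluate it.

So x_1*(p_1,p_2) = 10·p_2/p_1, independent of income; and x_2* = (M − 10·p_2)/p_2.
At the given prices: x_1* = 10·7/11 = 6.3636.

x_1* = 6.3636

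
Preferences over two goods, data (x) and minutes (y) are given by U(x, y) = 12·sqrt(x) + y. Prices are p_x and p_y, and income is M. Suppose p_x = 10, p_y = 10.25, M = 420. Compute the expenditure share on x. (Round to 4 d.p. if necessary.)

share on x = 0.9005

Thus x* = (6·p_y/p_x)² — independent of M — with the rest of income spent on y.
Plugging in: x* = (6·10.25/10)² = 37.8225, y* = 4.0756.
Expenditure on x: 10·37.8225 = 378.225; share = 0.9005.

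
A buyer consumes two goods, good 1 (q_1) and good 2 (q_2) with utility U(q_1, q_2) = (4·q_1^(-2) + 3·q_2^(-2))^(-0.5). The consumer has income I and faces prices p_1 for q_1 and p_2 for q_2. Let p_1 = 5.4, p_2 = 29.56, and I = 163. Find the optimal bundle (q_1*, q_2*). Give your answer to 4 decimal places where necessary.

With the ratio pinned down, the budget gives q_1* = I/(p_1 + p_2·(q_2/q_1)) and q_2* = (q_2/q_1)·q_1*.
Numerically q_2/q_1 = 0.515526, so q_1* = 163/(5.4 + 29.56·0.515526) = 7.8977 and q_2* = 0.515526·7.8977 = 4.0715.

q_1* = 7.8977, q_2* = 4.0715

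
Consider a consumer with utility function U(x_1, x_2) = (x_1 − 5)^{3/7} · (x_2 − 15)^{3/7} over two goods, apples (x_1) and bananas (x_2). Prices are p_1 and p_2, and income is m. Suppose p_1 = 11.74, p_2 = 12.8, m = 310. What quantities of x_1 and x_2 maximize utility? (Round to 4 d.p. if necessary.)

MRS = (x_2−15)/(x_1−5). Tangency with p_1/p_2 gives x_2−15 = (p_1/p_2)·(x_1−5).
Substituting into the budget: x_1* = 5 + 0.5·(m − 5·p_1 − 15·p_2)/p_1, and x_2* = 15 + 0.5·(…)/p_2.
Discretionary income = 310 − 5·11.74 − 15·12.8 = 59.3; x_1* = 5 + 0.5·59.3/11.74 = 7.5256; x_2* = 15 + 0.5·59.3/12.8 = 17.3164.

x_1* = 7.5256, x_2* = 17.3164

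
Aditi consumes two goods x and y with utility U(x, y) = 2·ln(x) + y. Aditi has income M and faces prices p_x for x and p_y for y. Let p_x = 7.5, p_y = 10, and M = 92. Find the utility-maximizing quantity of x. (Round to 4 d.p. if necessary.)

Set MRS = p_x/p_y: (2/x)/1 = p_x/p_y.
So x*(p_x,p_y) = 2·p_y/p_x, independent of income; and y* = (M − 2·p_y)/p_y.
At the given prices: x* = 2·10/7.5 = 2.6667.

x* = 2.6667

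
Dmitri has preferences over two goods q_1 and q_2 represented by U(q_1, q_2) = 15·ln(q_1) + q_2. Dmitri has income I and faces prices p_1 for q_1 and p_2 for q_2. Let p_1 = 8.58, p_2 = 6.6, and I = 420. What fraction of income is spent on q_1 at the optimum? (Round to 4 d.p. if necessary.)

share on q_1 = 0.2357

Set MRS = p_1/p_2: (15/q_1)/1 = p_1/p_2.
So q_1*(p_1,p_2) = 15·p_2/p_1, independent of income; and q_2* = (I − 15·p_2)/p_2.
At the given prices: q_1* = 15·6.6/8.58 = 11.5385, and q_2* = 48.6364.
Expenditure on q_1: 8.58·11.5385 = 99; share = 0.2357.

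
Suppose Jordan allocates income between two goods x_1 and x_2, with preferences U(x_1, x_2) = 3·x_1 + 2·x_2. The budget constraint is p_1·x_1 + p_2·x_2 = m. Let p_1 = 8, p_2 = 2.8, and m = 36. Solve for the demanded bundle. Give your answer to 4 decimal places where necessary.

x_1* = 0, x_2* = 12.8571

Perfect substitutes: compare marginal utility per dollar. 3/p_1 vs 2/p_2 → 0.375 vs 0.7143.
x_2 gives more utility per dollar, so spend all income on x_2: x_2* = m/p_2, x_1* = 0.
Numerically: x_1* = 0, x_2* = 12.8571.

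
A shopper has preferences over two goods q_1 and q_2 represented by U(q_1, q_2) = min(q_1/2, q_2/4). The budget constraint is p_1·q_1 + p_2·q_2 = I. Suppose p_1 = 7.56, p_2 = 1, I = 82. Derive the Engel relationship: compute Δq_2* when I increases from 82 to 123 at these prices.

With perfect complements, no substitution: consume in ratio q_1:q_2 = 2:4.
Budget: p_1·q_1 + p_2·2·q_1 = I, so (2·p_1 + 4·p_2)·q_1 = 2·I.
Demand: q_1*(p_1,p_2,I) = 2·I/(2·p_1 + 4·p_2), q_2* = 4·I/(2·p_1 + 4·p_2).
Here 2·7.56 + 4·1 = 19.12, giving q_2* = 17.1548.
At I' = 123: q_2* = 25.7322. Change: 25.7322 − 17.1548 = 8.5774.

Δq_2* = 8.5774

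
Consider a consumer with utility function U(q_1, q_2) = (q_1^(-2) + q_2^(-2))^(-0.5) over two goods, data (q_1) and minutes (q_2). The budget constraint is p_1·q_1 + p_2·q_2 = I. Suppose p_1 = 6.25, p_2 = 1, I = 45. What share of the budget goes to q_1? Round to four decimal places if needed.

share on q_1 = 0.7724

MU_q_1 ∝ q_1^(-3), MU_q_2 ∝ q_2^(-3), so MRS = (q_2/q_1)^(3) = p_1/p_2.
Solve for the ratio: q_2/q_1 = [p_1/p_2]^(1/3).
With the ratio pinned down, the budget gives q_1* = I/(p_1 + p_2·(q_2/q_1)) and q_2* = (q_2/q_1)·q_1*.
Numerically q_2/q_1 = 1.842016, so q_1* = 45/(6.25 + 1·1.842016) = 5.561 and q_2* = 1.842016·5.561 = 10.2435.
Expenditure on q_1: 6.25·5.561 = 34.7565; share = 0.7724.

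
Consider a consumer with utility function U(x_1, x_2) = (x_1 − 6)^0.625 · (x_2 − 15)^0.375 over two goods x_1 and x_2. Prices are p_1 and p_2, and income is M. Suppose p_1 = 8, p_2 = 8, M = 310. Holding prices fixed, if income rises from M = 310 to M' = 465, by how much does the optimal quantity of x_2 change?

Substituting into the budget: x_1* = 6 + 0.625·(M − 6·p_1 − 15·p_2)/p_1, and x_2* = 15 + 0.375·(…)/p_2.
Discretionary income = 310 − 6·8 − 15·8 = 142; x_2* = 15 + 0.375·142/8 = 21.6562.
At M' = 465: x_2* = 28.9219. Change: 28.9219 − 21.6562 = 7.2656.

Δx_2* = 7.2656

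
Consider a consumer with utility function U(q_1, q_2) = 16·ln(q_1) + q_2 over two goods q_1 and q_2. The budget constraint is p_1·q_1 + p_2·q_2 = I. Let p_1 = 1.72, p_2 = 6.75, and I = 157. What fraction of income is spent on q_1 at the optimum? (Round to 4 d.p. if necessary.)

share on q_1 = 0.6879

Set MRS = p_1/p_2: (16/q_1)/1 = p_1/p_2.
So q_1*(p_1,p_2) = 16·p_2/p_1, independent of income; and q_2* = (I − 16·p_2)/p_2.
At the given prices: q_1* = 16·6.75/1.72 = 62.7907, and q_2* = 7.2593.
Expenditure on q_1: 1.72·62.7907 = 108; share = 0.6879.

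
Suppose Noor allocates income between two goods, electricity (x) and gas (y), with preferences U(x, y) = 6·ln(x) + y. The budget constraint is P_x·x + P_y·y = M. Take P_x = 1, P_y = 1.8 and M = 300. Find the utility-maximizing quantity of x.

MU_x = 6/x, MU_y = 1. Tangency: 6/x = P_x/P_y.
So x*(P_x,P_y) = 6·P_y/P_x, independent of income; and y* = (M − 6·P_y)/P_y.
At the given prices: x* = 6·1.8/1 = 10.8.

x* = 10.8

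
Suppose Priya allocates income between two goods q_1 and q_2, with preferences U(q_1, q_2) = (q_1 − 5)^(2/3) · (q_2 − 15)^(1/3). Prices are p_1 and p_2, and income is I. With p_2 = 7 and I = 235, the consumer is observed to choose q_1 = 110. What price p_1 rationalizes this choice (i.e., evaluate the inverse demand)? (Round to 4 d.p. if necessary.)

This is Cobb-Douglas in (q_1−5, q_2−15): tangency gives 2/3·p_2·(q_2−15) = 1/3·p_1·(q_1−5).
Substituting into the budget: q_1* = 5 + 2/3·(I − 5·p_1 − 15·p_2)/p_1, and q_2* = 15 + 1/3·(…)/p_2.
Set q_1* = 110 in the demand function and solve for p_1: p_1 = 0.8.

p_1 = 0.8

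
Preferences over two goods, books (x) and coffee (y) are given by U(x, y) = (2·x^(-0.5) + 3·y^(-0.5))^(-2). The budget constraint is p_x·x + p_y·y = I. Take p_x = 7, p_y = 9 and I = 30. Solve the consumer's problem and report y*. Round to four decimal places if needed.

From the CES first-order condition, (2/3)·(y/x)^(1.5) = p_x/p_y.
Hence y/x = ((3/2)·p_x/p_y)^(1/(1.5)), i.e. raised to the 2/3 power.
With the ratio pinned down, the budget gives x* = I/(p_x + p_y·(y/x)) and y* = (y/x)·x*.
Numerically y/x = 1.108233, so x* = 30/(7 + 9·1.108233) = 1.7674 and y* = 1.108233·1.7674 = 1.9587.

y* = 1.9587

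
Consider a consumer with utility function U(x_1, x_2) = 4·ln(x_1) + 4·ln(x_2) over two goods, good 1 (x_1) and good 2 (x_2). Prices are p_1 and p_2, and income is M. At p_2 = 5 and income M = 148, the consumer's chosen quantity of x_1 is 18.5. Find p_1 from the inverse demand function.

Tangency: MRS = x_2/x_1 = p_1/p_2.
Rearranging, p_2·x_2 = p_1·x_1. Substituting into the budget gives p_1·x_1·(1 + 1) = M.
Demand: x_1*(p_1,p_2,M) = 0.5·M/p_1 and x_2* = 0.5·M/p_2.
Set x_1* = 18.5 in the demand function and solve for p_1: p_1 = 4.

p_1 = 4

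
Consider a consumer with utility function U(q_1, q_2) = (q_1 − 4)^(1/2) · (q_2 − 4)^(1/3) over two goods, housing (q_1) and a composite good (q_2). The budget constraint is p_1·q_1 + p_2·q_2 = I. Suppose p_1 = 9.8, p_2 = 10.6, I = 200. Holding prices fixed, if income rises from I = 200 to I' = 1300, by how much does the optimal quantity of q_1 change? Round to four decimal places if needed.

This is Cobb-Douglas in (q_1−4, q_2−4): tangency gives 0.5·p_2·(q_2−4) = 1/3·p_1·(q_1−4).
Substituting into the budget: q_1* = 4 + 0.6·(I − 4·p_1 − 4·p_2)/p_1, and q_2* = 4 + 0.4·(…)/p_2.
Discretionary income = 200 − 4·9.8 − 4·10.6 = 118.4; q_1* = 4 + 0.6·118.4/9.8 = 11.249.
At I' = 1300: q_1* = 78.5959. Change: 78.5959 − 11.249 = 67.3469.

Δq_1* = 67.3469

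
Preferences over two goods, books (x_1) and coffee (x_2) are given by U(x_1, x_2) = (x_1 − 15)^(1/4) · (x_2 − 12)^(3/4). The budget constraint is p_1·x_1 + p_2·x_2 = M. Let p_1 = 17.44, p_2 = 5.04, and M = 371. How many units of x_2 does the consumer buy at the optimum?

x_2* = 19.2798

This is Cobb-Douglas in (x_1−15, x_2−12): tangency gives 0.25·p_2·(x_2−12) = 0.75·p_1·(x_1−15).
After buying the subsistence bundle (15, 12), a share 0.25 of the remaining income goes to x_1: x_1* = 15 + 0.25·(M − 15p_1 − 12p_2)/p_1.
Discretionary income = 371 − 15·17.44 − 12·5.04 = 48.92; x_2* = 12 + 0.75·48.92/5.04 = 19.2798.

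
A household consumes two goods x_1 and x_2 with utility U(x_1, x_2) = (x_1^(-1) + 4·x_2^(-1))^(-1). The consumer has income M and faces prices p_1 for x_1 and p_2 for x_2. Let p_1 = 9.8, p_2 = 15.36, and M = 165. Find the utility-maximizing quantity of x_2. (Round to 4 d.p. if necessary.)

MRS = MU_x_1/MU_x_2 = (1/4)·(x_2/x_1)^(2). Set equal to p_1/p_2.
Hence x_2/x_1 = (4·p_1/p_2)^(1/(2)), i.e. raised to the 0.5 power.
Substitute x_2 = (x_2/x_1)·x_1 into the budget: x_1* = M/(p_1 + p_2·(x_2/x_1)).
Numerically x_2/x_1 = 1.597524, so x_1* = 165/(9.8 + 15.36·1.597524) = 4.8052 and x_2* = 1.597524·4.8052 = 7.6764.

x_2* = 7.6764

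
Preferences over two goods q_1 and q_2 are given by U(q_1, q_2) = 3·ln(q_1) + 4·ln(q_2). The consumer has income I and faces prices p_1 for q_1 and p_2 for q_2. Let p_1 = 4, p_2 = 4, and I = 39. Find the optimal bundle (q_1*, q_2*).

q_1* = 4.1786, q_2* = 5.5714

The MRS is (3/4)·q_2/q_1. Set MRS = p_1/p_2.
So 3·p_2·q_2 = 4·p_1·q_1; combined with the budget, a share 3/7 of income goes to q_1.
Demand: q_1*(p_1,p_2,I) = 3/7·I/p_1 and q_2* = 4/7·I/p_2.
At p_1=4, p_2=4, I=39: q_1* = 3/7·39/4 = 4.1786, q_2* = 5.5714.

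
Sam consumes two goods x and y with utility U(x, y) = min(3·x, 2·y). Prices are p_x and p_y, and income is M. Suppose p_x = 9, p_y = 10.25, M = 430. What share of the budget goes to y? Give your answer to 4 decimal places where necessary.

Demand: x*(p_x,p_y,M) = 2·M/(2·p_x + 3·p_y), y* = 3·M/(2·p_x + 3·p_y).
Here 2·9 + 3·10.25 = 48.75, giving x* = 17.641 and y* = 26.4615.
Expenditure on y: 10.25·26.4615 = 271.2308; share = 0.6308.

share on y = 0.6308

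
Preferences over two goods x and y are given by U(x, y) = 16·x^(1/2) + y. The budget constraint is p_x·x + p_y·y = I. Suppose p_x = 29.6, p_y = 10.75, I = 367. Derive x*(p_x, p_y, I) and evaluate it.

Thus x* = (8·p_y/p_x)² — independent of I — with the rest of income spent on y.
Plugging in: x* = (8·10.75/29.6)² = 8.4414.

x* = 8.4414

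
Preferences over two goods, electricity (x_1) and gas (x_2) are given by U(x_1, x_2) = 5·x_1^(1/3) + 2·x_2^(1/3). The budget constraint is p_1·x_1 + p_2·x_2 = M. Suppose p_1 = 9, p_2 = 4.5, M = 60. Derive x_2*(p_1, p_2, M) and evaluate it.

With the ratio pinned down, the budget gives x_1* = M/(p_1 + p_2·(x_2/x_1)) and x_2* = (x_2/x_1)·x_1*.
Numerically x_2/x_1 = 0.715542, so x_1* = 60/(9 + 4.5·0.715542) = 4.91 and x_2* = 0.715542·4.91 = 3.5133.

x_2* = 3.5133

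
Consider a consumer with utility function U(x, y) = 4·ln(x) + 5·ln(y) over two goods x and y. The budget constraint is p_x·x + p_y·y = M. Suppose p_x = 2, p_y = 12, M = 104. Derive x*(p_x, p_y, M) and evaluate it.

MU_x/MU_y = (4·y)/(5·x); tangency sets this equal to p_x/p_y.
Rearranging, p_y·y = (5/4)·p_x·x. Substituting into the budget gives p_x·x·(1 + (5/4)) = M.
Demand: x*(p_x,p_y,M) = 4/9·M/p_x and y* = 5/9·M/p_y.
At p_x=2, p_y=12, M=104: x* = 4/9·104/2 = 23.1111.

x* = 23.1111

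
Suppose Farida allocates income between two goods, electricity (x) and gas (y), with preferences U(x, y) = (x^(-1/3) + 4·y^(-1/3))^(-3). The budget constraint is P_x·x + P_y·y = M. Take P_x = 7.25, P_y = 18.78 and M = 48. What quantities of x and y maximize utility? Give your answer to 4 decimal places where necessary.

x* = 1.443, y* = 1.9989

With the ratio pinned down, the budget gives x* = M/(P_x + P_y·(y/x)) and y* = (y/x)·x*.
Numerically y/x = 1.385246, so x* = 48/(7.25 + 18.78·1.385246) = 1.443 and y* = 1.385246·1.443 = 1.9989.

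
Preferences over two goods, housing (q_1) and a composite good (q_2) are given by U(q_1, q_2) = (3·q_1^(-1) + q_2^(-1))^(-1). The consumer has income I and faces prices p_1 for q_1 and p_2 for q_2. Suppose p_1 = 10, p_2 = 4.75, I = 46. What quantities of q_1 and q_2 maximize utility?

From the CES first-order condition, 3·(q_2/q_1)^(2) = p_1/p_2.
Solve for the ratio: q_2/q_1 = [(1/3)·p_1/p_2]^(0.5).
With the ratio pinned down, the budget gives q_1* = I/(p_1 + p_2·(q_2/q_1)) and q_2* = (q_2/q_1)·q_1*.
Numerically q_2/q_1 = 0.837708, so q_1* = 46/(10 + 4.75·0.837708) = 3.2906 and q_2* = 0.837708·3.2906 = 2.7566.

q_1* = 3.2906, q_2* = 2.7566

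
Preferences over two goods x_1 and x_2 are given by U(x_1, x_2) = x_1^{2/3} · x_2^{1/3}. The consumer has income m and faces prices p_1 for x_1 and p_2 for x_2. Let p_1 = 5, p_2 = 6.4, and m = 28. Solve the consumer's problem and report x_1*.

Demand: x_1*(p_1,p_2,m) = 2/3·m/p_1 and x_2* = 1/3·m/p_2.
At p_1=5, p_2=6.4, m=28: x_1* = 2/3·28/5 = 3.7333.

x_1* = 3.7333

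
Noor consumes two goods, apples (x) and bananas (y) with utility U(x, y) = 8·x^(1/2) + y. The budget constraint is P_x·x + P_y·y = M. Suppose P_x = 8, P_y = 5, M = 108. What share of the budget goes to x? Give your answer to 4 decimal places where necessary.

MU_x = 4/√x, MU_y = 1. Tangency: 4/√x = P_x/P_y.
Solve: √x = 4·P_y/P_x, so x*(P_x,P_y) = (4·P_y/P_x)², and y* = (M − P_x·x*)/P_y.
Plugging in: x* = (4·5/8)² = 6.25, y* = 11.6.
Expenditure on x: 8·6.25 = 50; share = 0.463.

share on x = 0.463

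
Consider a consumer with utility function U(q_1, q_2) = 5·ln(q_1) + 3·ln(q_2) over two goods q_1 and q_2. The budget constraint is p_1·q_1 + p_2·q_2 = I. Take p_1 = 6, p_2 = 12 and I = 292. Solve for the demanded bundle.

q_1* = 30.4167, q_2* = 9.125

The MRS is (5/3)·q_2/q_1. Set MRS = p_1/p_2.
Rearranging, p_2·q_2 = (3/5)·p_1·q_1. Substituting into the budget gives p_1·q_1·(1 + (3/5)) = I.
Demand: q_1*(p_1,p_2,I) = 0.625·I/p_1 and q_2* = 0.375·I/p_2.
At p_1=6, p_2=12, I=292: q_1* = 0.625·292/6 = 30.4167, q_2* = 9.125.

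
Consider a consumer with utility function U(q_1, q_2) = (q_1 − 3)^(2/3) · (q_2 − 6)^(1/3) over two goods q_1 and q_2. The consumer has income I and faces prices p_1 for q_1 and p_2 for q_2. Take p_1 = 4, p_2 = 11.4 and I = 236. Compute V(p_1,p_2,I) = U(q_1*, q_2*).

MRS = 2·(q_2−6)/(q_1−3). Tangency with p_1/p_2 gives q_2−6 = (1/2)·(p_1/p_2)·(q_1−3).
Substituting into the budget: q_1* = 3 + 2/3·(I − 3·p_1 − 6·p_2)/p_1, and q_2* = 6 + 1/3·(…)/p_2.
Discretionary income = 236 − 3·4 − 6·11.4 = 155.6; q_1* = 3 + 2/3·155.6/4 = 28.9333; q_2* = 6 + 1/3·155.6/11.4 = 10.5497.
Utility at the optimum: U(28.9333, 10.5497) = 14.5178.

V = 14.5178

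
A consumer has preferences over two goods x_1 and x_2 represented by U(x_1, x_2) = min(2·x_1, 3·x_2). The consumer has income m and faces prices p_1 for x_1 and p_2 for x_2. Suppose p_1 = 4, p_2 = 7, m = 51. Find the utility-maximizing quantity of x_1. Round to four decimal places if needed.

Here 3·4 + 2·7 = 26, giving x_1* = 5.8846.

x_1* = 5.8846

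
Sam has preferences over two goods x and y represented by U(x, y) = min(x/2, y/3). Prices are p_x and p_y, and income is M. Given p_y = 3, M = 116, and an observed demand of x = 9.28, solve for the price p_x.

p_x = 8

With perfect complements, no substitution: consume in ratio x:y = 2:3.
Budget: p_x·x + p_y·(3/2)·x = M, so (2·p_x + 3·p_y)·x = 2·M.
Demand: x*(p_x,p_y,M) = 2·M/(2·p_x + 3·p_y), y* = 3·M/(2·p_x + 3·p_y).
Set x* = 9.28 in the demand function and solve for p_x: p_x = 8.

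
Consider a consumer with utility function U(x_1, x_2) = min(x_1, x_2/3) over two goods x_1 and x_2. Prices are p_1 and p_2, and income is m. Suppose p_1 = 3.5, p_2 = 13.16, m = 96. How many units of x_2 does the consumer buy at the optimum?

Leontief preferences: the optimum is at the kink where x_1/1 = x_2/3, i.e. x_2 = 3·x_1.
Budget: p_1·x_1 + p_2·3·x_1 = m, so (p_1 + 3·p_2)·x_1 = m.
Demand: x_1*(p_1,p_2,m) = m/(p_1 + 3·p_2), x_2* = 3·m/(p_1 + 3·p_2).
Here 3.5 + 3·13.16 = 42.98, giving x_2* = 6.7008.

x_2* = 6.7008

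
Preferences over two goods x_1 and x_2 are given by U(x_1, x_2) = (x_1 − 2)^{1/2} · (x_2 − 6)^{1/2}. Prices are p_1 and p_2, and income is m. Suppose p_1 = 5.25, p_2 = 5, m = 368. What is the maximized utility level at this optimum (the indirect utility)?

Let x_1' = x_1−2, x_2' = x_2−6. MRS = x_2'/x_1' = p_1/p_2.
Substituting into the budget: x_1* = 2 + 0.5·(m − 2·p_1 − 6·p_2)/p_1, and x_2* = 6 + 0.5·(…)/p_2.
Discretionary income = 368 − 2·5.25 − 6·5 = 327.5; x_1* = 2 + 0.5·327.5/5.25 = 33.1905; x_2* = 6 + 0.5·327.5/5 = 38.75.
Utility at the optimum: U(33.1905, 38.75) = 31.9607.

V = 31.9607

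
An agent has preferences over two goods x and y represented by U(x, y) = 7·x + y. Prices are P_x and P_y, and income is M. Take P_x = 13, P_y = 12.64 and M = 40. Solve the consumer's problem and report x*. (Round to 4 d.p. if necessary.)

x* = 3.0769

Perfect substitutes: compare marginal utility per dollar. 7/P_x vs 1/P_y → 0.5385 vs 0.0791.
x gives more utility per dollar, so spend all income on x: x* = M/P_x, y* = 0.
Numerically: x* = 3.0769, y* = 0.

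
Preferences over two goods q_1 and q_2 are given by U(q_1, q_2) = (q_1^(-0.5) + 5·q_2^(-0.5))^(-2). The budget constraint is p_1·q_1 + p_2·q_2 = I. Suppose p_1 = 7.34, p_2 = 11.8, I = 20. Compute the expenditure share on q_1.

From the CES first-order condition, (1/5)·(q_2/q_1)^(1.5) = p_1/p_2.
Solve for the ratio: q_2/q_1 = [5·p_1/p_2]^(2/3).
Substitute q_2 = (q_2/q_1)·q_1 into the budget: q_1* = I/(p_1 + p_2·(q_2/q_1)).
Numerically q_2/q_1 = 2.130702, so q_1* = 20/(7.34 + 11.8·2.130702) = 0.6157 and q_2* = 2.130702·0.6157 = 1.3119.
Expenditure on q_1: 7.34·0.6157 = 4.5194; share = 0.226.

share on q_1 = 0.226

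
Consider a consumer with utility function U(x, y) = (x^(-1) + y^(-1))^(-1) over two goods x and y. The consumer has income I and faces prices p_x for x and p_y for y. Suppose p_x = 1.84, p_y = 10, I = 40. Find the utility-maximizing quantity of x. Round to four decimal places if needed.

From the CES first-order condition, (y/x)^(2) = p_x/p_y.
Solve for the ratio: y/x = [p_x/p_y]^(0.5).
With the ratio pinned down, the budget gives x* = I/(p_x + p_y·(y/x)) and y* = (y/x)·x*.
Numerically y/x = 0.428952, so x* = 40/(1.84 + 10·0.428952) = 6.5258.

x* = 6.5258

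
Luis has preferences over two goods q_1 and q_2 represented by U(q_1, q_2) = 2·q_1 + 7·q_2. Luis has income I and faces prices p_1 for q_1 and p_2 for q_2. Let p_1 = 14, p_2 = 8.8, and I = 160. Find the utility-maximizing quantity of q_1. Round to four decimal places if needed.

q_2 gives more utility per dollar, so spend all income on q_2: q_2* = I/p_2, q_1* = 0.
Numerically: q_1* = 0, q_2* = 18.1818.

q_1* = 0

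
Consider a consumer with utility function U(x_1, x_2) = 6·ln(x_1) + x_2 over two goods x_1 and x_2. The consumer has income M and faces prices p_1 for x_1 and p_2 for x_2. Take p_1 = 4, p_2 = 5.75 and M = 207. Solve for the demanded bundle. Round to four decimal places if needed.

MU_x_1 = 6/x_1, MU_x_2 = 1. Tangency: 6/x_1 = p_1/p_2.
So x_1*(p_1,p_2) = 6·p_2/p_1, independent of income; and x_2* = (M − 6·p_2)/p_2.
At the given prices: x_1* = 6·5.75/4 = 8.625, and x_2* = 30.

x_1* = 8.625, x_2* = 30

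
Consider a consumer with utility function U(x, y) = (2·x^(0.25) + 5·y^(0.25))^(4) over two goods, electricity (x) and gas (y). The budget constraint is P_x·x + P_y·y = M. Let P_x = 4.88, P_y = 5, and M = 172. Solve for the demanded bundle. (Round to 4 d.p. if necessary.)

x* = 8.0734, y* = 26.5203

From the CES first-order condition, (2/5)·(y/x)^(0.75) = P_x/P_y.
Hence y/x = ((5/2)·P_x/P_y)^(1/(0.75)), i.e. raised to the 4/3 power.
Substitute y = (y/x)·x into the budget: x* = M/(P_x + P_y·(y/x)).
Numerically y/x = 3.284882, so x* = 172/(4.88 + 5·3.284882) = 8.0734 and y* = 3.284882·8.0734 = 26.5203.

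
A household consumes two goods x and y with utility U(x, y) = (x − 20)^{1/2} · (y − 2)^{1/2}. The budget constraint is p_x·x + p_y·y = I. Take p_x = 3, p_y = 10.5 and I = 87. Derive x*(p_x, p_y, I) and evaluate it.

MRS = (y−2)/(x−20). Tangency with p_x/p_y gives y−2 = (p_x/p_y)·(x−20).
After buying the subsistence bundle (20, 2), a share 0.5 of the remaining income goes to x: x* = 20 + 0.5·(I − 20p_x − 2p_y)/p_x.
Discretionary income = 87 − 20·3 − 2·10.5 = 6; x* = 20 + 0.5·6/3 = 21.

x* = 21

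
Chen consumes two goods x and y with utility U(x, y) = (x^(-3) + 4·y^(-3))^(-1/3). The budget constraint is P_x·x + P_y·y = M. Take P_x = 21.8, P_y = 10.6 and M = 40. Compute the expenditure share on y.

MRS = MU_x/MU_y = (1/4)·(y/x)^(4). Set equal to P_x/P_y.
Solve for the ratio: y/x = [4·P_x/P_y]^(0.25).
Substitute y = (y/x)·x into the budget: x* = M/(P_x + P_y·(y/x)).
Numerically y/x = 1.693568, so x* = 40/(21.8 + 10.6·1.693568) = 1.0062 and y* = 1.693568·1.0062 = 1.7041.
Expenditure on y: 10.6·1.7041 = 18.0639; share = 0.4516.

share on y = 0.4516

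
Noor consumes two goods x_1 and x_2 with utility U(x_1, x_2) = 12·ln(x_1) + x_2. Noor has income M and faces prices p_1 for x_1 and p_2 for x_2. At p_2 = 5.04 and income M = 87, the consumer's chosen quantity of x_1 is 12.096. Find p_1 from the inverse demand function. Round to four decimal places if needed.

p_1 = 5

MU_x_1 = 12/x_1, MU_x_2 = 1. Tangency: 12/x_1 = p_1/p_2.
So x_1*(p_1,p_2) = 12·p_2/p_1, independent of income; and x_2* = (M − 12·p_2)/p_2.
Set x_1* = 12.096 in the demand function and solve for p_1: p_1 = 5.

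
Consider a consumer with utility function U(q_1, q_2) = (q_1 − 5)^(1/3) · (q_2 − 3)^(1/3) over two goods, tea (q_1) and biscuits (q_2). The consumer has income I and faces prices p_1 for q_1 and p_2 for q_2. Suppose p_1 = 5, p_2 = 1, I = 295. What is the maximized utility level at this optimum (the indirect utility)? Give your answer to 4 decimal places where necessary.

MRS = (q_2−3)/(q_1−5). Tangency with p_1/p_2 gives q_2−3 = (p_1/p_2)·(q_1−5).
Substituting into the budget: q_1* = 5 + 0.5·(I − 5·p_1 − 3·p_2)/p_1, and q_2* = 3 + 0.5·(…)/p_2.
Discretionary income = 295 − 5·5 − 3·1 = 267; q_1* = 5 + 0.5·267/5 = 31.7; q_2* = 3 + 0.5·267/1 = 136.5.
Utility at the optimum: U(31.7, 136.5) = 15.2756.

V = 15.2756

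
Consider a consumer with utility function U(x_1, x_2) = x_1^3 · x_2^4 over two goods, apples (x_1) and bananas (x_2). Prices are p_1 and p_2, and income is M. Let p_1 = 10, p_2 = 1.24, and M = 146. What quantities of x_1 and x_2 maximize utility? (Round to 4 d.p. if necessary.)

The MRS is (3/4)·x_2/x_1. Set MRS = p_1/p_2.
Rearranging, p_2·x_2 = (4/3)·p_1·x_1. Substituting into the budget gives p_1·x_1·(1 + (4/3)) = M.
Demand: x_1*(p_1,p_2,M) = 3/7·M/p_1 and x_2* = 4/7·M/p_2.
At p_1=10, p_2=1.24, M=146: x_1* = 3/7·146/10 = 6.2571, x_2* = 67.2811.

x_1* = 6.2571, x_2* = 67.2811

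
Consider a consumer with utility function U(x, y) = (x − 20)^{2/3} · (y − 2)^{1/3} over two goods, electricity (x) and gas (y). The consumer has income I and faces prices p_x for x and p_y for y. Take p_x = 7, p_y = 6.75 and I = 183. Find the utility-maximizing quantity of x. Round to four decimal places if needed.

x* = 22.8095

This is Cobb-Douglas in (x−20, y−2): tangency gives 2/3·p_y·(y−2) = 1/3·p_x·(x−20).
After buying the subsistence bundle (20, 2), a share 2/3 of the remaining income goes to x: x* = 20 + 2/3·(I − 20p_x − 2p_y)/p_x.
Discretionary income = 183 − 20·7 − 2·6.75 = 29.5; x* = 20 + 2/3·29.5/7 = 22.8095.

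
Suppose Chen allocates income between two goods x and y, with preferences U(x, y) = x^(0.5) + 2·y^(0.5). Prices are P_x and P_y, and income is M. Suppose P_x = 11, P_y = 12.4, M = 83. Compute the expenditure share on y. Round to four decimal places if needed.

From the CES first-order condition, (1/2)·(y/x)^(0.5) = P_x/P_y.
Hence y/x = (2·P_x/P_y)^(1/(0.5)), i.e. raised to the 2 power.
Substitute y = (y/x)·x into the budget: x* = M/(P_x + P_y·(y/x)).
Numerically y/x = 3.147763, so x* = 83/(11 + 12.4·3.147763) = 1.6589 and y* = 3.147763·1.6589 = 5.2219.
Expenditure on y: 12.4·5.2219 = 64.7518; share = 0.7801.

share on y = 0.7801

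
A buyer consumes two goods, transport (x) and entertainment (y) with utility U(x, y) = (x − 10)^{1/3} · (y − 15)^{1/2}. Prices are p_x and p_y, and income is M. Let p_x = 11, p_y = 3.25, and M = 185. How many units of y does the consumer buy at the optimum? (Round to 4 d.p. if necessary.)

y* = 19.8462

MRS = (2/3)·(y−15)/(x−10). Tangency with p_x/p_y gives y−15 = (3/2)·(p_x/p_y)·(x−10).
Substituting into the budget: x* = 10 + 0.4·(M − 10·p_x − 15·p_y)/p_x, and y* = 15 + 0.6·(…)/p_y.
Discretionary income = 185 − 10·11 − 15·3.25 = 26.25; y* = 15 + 0.6·26.25/3.25 = 19.8462.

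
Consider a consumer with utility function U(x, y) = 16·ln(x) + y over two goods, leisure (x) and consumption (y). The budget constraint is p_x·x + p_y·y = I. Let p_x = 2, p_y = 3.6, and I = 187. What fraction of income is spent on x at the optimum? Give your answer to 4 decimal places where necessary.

share on x = 0.308

MU_x = 16/x, MU_y = 1. Tangency: 16/x = p_x/p_y.
So x*(p_x,p_y) = 16·p_y/p_x, independent of income; and y* = (I − 16·p_y)/p_y.
At the given prices: x* = 16·3.6/2 = 28.8, and y* = 35.9444.
Expenditure on x: 2·28.8 = 57.6; share = 0.308.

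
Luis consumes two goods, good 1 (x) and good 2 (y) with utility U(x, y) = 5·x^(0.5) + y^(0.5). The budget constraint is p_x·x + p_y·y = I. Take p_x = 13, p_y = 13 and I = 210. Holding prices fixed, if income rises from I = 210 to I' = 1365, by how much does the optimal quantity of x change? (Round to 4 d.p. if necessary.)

MU_x ∝ 5·x^(-0.5), MU_y ∝ y^(-0.5), so MRS = 5·(y/x)^(0.5) = p_x/p_y.
Solve for the ratio: y/x = [(1/5)·p_x/p_y]^(2).
Substitute y = (y/x)·x into the budget: x* = I/(p_x + p_y·(y/x)).
Numerically y/x = 0.04, so x* = 210/(13 + 13·0.04) = 15.5325.
At I' = 1365: x* = 100.9615. Change: 100.9615 − 15.5325 = 85.429.

Δx* = 85.429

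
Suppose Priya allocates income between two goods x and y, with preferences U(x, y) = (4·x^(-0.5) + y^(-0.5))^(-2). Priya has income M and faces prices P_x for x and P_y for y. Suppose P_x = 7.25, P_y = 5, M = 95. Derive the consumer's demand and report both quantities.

x* = 9.7018, y* = 4.9324

Numerically y/x = 0.5084, so x* = 95/(7.25 + 5·0.5084) = 9.7018 and y* = 0.5084·9.7018 = 4.9324.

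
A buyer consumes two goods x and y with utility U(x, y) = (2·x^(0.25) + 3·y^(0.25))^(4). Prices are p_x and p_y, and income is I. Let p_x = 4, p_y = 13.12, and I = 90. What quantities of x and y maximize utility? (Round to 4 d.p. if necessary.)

With the ratio pinned down, the budget gives x* = I/(p_x + p_y·(y/x)) and y* = (y/x)·x*.
Numerically y/x = 0.352336, so x* = 90/(4 + 13.12·0.352336) = 10.4376 and y* = 0.352336·10.4376 = 3.6776.

x* = 10.4376, y* = 3.6776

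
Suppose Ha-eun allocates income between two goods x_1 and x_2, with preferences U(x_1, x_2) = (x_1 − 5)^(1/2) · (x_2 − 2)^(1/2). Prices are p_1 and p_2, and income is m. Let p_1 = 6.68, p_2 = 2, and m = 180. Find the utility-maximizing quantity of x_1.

x_1* = 15.6737

Let x_1' = x_1−5, x_2' = x_2−2. MRS = x_2'/x_1' = p_1/p_2.
After buying the subsistence bundle (5, 2), a share 0.5 of the remaining income goes to x_1: x_1* = 5 + 0.5·(m − 5p_1 − 2p_2)/p_1.
Discretionary income = 180 − 5·6.68 − 2·2 = 142.6; x_1* = 5 + 0.5·142.6/6.68 = 15.6737.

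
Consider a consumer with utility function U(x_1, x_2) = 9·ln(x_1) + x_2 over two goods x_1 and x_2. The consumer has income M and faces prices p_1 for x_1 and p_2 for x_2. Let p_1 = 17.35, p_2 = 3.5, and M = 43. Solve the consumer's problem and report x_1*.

x_1* = 1.8156

MU_x_1 = 9/x_1, MU_x_2 = 1. Tangency: 9/x_1 = p_1/p_2.
So x_1*(p_1,p_2) = 9·p_2/p_1, independent of income; and x_2* = (M − 9·p_2)/p_2.
At the given prices: x_1* = 9·3.5/17.35 = 1.8156.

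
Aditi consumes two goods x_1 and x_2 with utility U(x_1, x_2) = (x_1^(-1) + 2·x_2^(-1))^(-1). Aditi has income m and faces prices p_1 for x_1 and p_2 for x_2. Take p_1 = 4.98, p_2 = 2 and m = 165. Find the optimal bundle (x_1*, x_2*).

x_1* = 17.4729, x_2* = 38.9924

MRS = MU_x_1/MU_x_2 = (1/2)·(x_2/x_1)^(2). Set equal to p_1/p_2.
Hence x_2/x_1 = (2·p_1/p_2)^(1/(2)), i.e. raised to the 0.5 power.
With the ratio pinned down, the budget gives x_1* = m/(p_1 + p_2·(x_2/x_1)) and x_2* = (x_2/x_1)·x_1*.
Numerically x_2/x_1 = 2.231591, so x_1* = 165/(4.98 + 2·2.231591) = 17.4729 and x_2* = 2.231591·17.4729 = 38.9924.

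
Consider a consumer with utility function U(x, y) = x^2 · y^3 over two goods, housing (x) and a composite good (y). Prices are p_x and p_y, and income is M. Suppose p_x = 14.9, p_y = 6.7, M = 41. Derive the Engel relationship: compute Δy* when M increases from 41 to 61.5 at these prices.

Δy* = 1.8358

MU_x/MU_y = (2·y)/(3·x); tangency sets this equal to p_x/p_y.
Rearranging, p_y·y = (3/2)·p_x·x. Substituting into the budget gives p_x·x·(1 + (3/2)) = M.
Demand: x*(p_x,p_y,M) = 0.4·M/p_x and y* = 0.6·M/p_y.
At p_x=14.9, p_y=6.7, M=41: y* = 0.6·41/6.7 = 3.6716.
At M' = 61.5: y* = 5.5075. Change: 5.5075 − 3.6716 = 1.8358.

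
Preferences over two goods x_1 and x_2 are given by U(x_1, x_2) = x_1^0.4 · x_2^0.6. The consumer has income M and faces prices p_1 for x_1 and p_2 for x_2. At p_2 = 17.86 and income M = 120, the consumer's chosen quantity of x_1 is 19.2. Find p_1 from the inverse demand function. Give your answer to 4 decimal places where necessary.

p_1 = 2.5

MU_x_1/MU_x_2 = (0.4·x_2)/(0.6·x_1); tangency sets this equal to p_1/p_2.
Rearranging, p_2·x_2 = (3/2)·p_1·x_1. Substituting into the budget gives p_1·x_1·(1 + (3/2)) = M.
Demand: x_1*(p_1,p_2,M) = 0.4·M/p_1 and x_2* = 0.6·M/p_2.
Set x_1* = 19.2 in the demand function and solve for p_1: p_1 = 2.5.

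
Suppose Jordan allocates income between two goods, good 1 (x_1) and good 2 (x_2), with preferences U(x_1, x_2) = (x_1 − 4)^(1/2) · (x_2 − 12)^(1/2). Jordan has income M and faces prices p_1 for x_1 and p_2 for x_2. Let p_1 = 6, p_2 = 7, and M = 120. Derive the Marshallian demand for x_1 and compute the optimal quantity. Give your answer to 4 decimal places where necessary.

x_1* = 5

Let x_1' = x_1−4, x_2' = x_2−12. MRS = x_2'/x_1' = p_1/p_2.
After buying the subsistence bundle (4, 12), a share 0.5 of the remaining income goes to x_1: x_1* = 4 + 0.5·(M − 4p_1 − 12p_2)/p_1.
Discretionary income = 120 − 4·6 − 12·7 = 12; x_1* = 4 + 0.5·12/6 = 5.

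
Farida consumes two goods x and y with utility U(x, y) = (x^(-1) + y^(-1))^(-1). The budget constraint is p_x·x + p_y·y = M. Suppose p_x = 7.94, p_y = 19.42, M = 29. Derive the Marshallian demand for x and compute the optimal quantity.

x* = 1.4245

From the CES first-order condition, (y/x)^(2) = p_x/p_y.
Hence y/x = (p_x/p_y)^(1/(2)), i.e. raised to the 0.5 power.
With the ratio pinned down, the budget gives x* = M/(p_x + p_y·(y/x)) and y* = (y/x)·x*.
Numerically y/x = 0.639419, so x* = 29/(7.94 + 19.42·0.639419) = 1.4245.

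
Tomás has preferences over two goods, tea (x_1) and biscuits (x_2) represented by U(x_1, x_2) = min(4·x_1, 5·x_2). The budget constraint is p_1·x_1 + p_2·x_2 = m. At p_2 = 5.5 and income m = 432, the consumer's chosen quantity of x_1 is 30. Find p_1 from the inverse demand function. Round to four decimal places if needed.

With perfect complements, no substitution: consume in ratio x_1:x_2 = 5:4.
Budget: p_1·x_1 + p_2·(4/5)·x_1 = m, so (5·p_1 + 4·p_2)·x_1 = 5·m.
Demand: x_1*(p_1,p_2,m) = 5·m/(5·p_1 + 4·p_2), x_2* = 4·m/(5·p_1 + 4·p_2).
Set x_1* = 30 in the demand function and solve for p_1: p_1 = 10.

p_1 = 10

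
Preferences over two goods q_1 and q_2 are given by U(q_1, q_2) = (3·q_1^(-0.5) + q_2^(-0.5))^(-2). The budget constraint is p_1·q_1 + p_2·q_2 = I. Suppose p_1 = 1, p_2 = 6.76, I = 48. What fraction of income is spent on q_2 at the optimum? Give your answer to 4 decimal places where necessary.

From the CES first-order condition, 3·(q_2/q_1)^(1.5) = p_1/p_2.
Hence q_2/q_1 = ((1/3)·p_1/p_2)^(1/(1.5)), i.e. raised to the 2/3 power.
With the ratio pinned down, the budget gives q_1* = I/(p_1 + p_2·(q_2/q_1)) and q_2* = (q_2/q_1)·q_1*.
Numerically q_2/q_1 = 0.134469, so q_1* = 48/(1 + 6.76·0.134469) = 25.1439 and q_2* = 0.134469·25.1439 = 3.3811.
Expenditure on q_2: 6.76·3.3811 = 22.8561; share = 0.4762.

share on q_2 = 0.4762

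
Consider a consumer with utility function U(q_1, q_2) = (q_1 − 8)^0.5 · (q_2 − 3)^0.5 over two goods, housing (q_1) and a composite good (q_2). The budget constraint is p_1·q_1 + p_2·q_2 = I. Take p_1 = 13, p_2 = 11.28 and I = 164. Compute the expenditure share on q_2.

share on q_2 = 0.2861

This is Cobb-Douglas in (q_1−8, q_2−3): tangency gives 0.5·p_2·(q_2−3) = 0.5·p_1·(q_1−8).
Substituting into the budget: q_1* = 8 + 0.5·(I − 8·p_1 − 3·p_2)/p_1, and q_2* = 3 + 0.5·(…)/p_2.
Discretionary income = 164 − 8·13 − 3·11.28 = 26.16; q_1* = 8 + 0.5·26.16/13 = 9.0062; q_2* = 3 + 0.5·26.16/11.28 = 4.1596.
Expenditure on q_2: 11.28·4.1596 = 46.92; share = 0.2861.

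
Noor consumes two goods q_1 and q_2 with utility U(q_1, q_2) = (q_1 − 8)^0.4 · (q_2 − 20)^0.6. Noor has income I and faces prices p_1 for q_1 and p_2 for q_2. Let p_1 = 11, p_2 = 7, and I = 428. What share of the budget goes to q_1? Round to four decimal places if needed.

MRS = (2/3)·(q_2−20)/(q_1−8). Tangency with p_1/p_2 gives q_2−20 = (3/2)·(p_1/p_2)·(q_1−8).
Substituting into the budget: q_1* = 8 + 0.4·(I − 8·p_1 − 20·p_2)/p_1, and q_2* = 20 + 0.6·(…)/p_2.
Discretionary income = 428 − 8·11 − 20·7 = 200; q_1* = 8 + 0.4·200/11 = 15.2727; q_2* = 20 + 0.6·200/7 = 37.1429.
Expenditure on q_1: 11·15.2727 = 168; share = 0.3925.

share on q_1 = 0.3925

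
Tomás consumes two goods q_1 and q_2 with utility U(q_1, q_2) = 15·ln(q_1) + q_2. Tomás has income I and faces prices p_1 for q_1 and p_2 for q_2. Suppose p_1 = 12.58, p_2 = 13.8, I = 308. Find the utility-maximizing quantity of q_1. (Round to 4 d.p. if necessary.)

q_1* = 16.4547

MU_q_1 = 15/q_1, MU_q_2 = 1. Tangency: 15/q_1 = p_1/p_2.
So q_1*(p_1,p_2) = 15·p_2/p_1, independent of income; and q_2* = (I − 15·p_2)/p_2.
At the given prices: q_1* = 15·13.8/12.58 = 16.4547.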